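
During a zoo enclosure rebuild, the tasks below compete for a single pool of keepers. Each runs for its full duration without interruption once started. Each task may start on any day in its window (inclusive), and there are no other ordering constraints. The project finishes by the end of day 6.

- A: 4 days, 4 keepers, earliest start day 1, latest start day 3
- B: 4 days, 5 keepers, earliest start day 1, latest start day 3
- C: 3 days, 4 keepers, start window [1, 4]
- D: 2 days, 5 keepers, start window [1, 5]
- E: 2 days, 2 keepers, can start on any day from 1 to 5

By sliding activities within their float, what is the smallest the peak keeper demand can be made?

13

Early-start (A@1, B@1, C@1, D@1, E@1) gives peak 20: d1:20  d2:20  d3:13  d4:9  d5:0  d6:0.
Shift D→5, E→4.
Schedule A@1, B@1, C@1, D@5, E@4: d1:13  d2:13  d3:13  d4:11  d5:7  d6:5 — peak 13.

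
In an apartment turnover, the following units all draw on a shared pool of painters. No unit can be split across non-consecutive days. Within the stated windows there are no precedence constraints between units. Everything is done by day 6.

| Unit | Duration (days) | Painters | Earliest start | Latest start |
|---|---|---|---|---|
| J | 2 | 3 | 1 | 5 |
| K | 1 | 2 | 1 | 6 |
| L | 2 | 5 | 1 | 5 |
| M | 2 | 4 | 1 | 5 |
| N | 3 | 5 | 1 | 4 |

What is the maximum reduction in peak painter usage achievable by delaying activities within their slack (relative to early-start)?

10

Early-start peak: d1:19  d2:17  d3:5  d4:0  d5:0  d6:0 ⇒ 19.
Leveled (J@1, K@1, L@2, M@3, N@4): d1:5  d2:8  d3:9  d4:9  d5:5  d6:5 ⇒ 9.
Reduction 19 − 9 = 10.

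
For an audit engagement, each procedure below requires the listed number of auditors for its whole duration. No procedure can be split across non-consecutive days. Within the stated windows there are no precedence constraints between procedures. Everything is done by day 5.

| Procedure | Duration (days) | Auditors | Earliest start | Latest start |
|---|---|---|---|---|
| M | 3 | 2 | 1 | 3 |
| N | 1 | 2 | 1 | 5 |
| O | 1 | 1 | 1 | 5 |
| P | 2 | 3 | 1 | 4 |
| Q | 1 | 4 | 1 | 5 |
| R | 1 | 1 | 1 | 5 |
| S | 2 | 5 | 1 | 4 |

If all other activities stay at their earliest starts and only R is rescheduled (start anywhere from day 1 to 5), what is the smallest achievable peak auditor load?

17

R@1: d1:18  d2:10  d3:2  d4:0  d5:0 → peak 18
R@2: d1:17  d2:11  d3:2  d4:0  d5:0 → peak 17
R@3: d1:17  d2:10  d3:3  d4:0  d5:0 → peak 17
R@4: d1:17  d2:10  d3:2  d4:1  d5:0 → peak 17
R@5: d1:17  d2:10  d3:2  d4:0  d5:1 → peak 17
Best is R@2, peak 17.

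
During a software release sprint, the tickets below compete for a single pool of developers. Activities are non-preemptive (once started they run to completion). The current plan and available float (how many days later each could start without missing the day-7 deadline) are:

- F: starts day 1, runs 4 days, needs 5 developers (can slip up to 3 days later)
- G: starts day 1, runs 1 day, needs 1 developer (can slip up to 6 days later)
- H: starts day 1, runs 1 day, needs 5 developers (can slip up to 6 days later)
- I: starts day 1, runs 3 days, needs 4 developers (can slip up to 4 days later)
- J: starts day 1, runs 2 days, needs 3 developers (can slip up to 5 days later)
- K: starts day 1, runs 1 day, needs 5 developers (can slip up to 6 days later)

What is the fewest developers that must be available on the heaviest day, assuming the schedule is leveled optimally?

9

Early-start (F@1, G@1, H@1, I@1, J@1, K@1) gives peak 23: d1:23  d2:12  d3:9  d4:5  d5:0  d6:0  d7:0.
Shift H→5, I→2, J→5, K→6.
Schedule F@1, G@1, H@5, I@2, J@5, K@6: d1:6  d2:9  d3:9  d4:9  d5:8  d6:8  d7:0 — peak 9.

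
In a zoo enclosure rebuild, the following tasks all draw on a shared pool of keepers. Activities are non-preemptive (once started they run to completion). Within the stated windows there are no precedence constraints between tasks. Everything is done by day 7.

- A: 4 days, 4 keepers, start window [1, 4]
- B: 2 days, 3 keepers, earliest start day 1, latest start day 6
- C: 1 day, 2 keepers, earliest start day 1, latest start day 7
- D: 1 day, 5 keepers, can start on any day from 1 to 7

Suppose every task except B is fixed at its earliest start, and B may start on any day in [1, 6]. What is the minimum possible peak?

B@1: d1:14  d2:7  d3:4  d4:4  d5:0  d6:0  d7:0 → peak 14
B@2: d1:11  d2:7  d3:7  d4:4  d5:0  d6:0  d7:0 → peak 11
B@3: d1:11  d2:4  d3:7  d4:7  d5:0  d6:0  d7:0 → peak 11
B@4: d1:11  d2:4  d3:4  d4:7  d5:3  d6:0  d7:0 → peak 11
B@5: d1:11  d2:4  d3:4  d4:4  d5:3  d6:3  d7:0 → peak 11
B@6: d1:11  d2:4  d3:4  d4:4  d5:0  d6:3  d7:3 → peak 11
Best is B@2, peak 11.

11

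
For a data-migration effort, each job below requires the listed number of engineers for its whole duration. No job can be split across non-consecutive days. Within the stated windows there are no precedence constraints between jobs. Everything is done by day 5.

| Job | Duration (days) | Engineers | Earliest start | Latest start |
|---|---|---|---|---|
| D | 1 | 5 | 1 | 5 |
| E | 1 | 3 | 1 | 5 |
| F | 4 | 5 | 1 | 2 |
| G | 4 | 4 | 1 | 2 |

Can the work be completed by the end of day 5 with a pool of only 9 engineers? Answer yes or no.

Schedule D@1, E@1, F@2, G@2: d1:8  d2:9  d3:9  d4:9  d5:9 — peak 9 ≤ 9.

yes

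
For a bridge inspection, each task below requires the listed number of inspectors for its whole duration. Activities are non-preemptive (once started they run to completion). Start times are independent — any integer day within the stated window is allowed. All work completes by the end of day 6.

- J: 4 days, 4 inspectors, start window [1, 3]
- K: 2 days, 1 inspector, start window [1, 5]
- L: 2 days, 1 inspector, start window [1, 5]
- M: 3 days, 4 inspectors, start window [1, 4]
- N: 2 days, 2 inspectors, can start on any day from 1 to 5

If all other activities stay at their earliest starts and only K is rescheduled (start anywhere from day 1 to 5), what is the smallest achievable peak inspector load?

11

K@1: d1:12  d2:12  d3:8  d4:4  d5:0  d6:0 → peak 12
K@2: d1:11  d2:12  d3:9  d4:4  d5:0  d6:0 → peak 12
K@3: d1:11  d2:11  d3:9  d4:5  d5:0  d6:0 → peak 11
K@4: d1:11  d2:11  d3:8  d4:5  d5:1  d6:0 → peak 11
K@5: d1:11  d2:11  d3:8  d4:4  d5:1  d6:1 → peak 11
Best is K@3, peak 11.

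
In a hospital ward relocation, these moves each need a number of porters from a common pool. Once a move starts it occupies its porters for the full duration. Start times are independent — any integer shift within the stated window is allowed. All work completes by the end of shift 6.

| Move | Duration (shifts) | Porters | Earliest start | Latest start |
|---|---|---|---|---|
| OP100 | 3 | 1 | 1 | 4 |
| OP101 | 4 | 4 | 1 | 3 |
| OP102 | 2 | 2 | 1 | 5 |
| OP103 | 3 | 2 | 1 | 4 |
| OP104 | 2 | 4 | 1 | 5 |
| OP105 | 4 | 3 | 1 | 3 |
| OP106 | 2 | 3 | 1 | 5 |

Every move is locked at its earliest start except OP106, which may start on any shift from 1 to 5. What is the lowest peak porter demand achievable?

OP106@1: s1:19  s2:19  s3:10  s4:7  s5:0  s6:0 → peak 19
OP106@2: s1:16  s2:19  s3:13  s4:7  s5:0  s6:0 → peak 19
OP106@3: s1:16  s2:16  s3:13  s4:10  s5:0  s6:0 → peak 16
OP106@4: s1:16  s2:16  s3:10  s4:10  s5:3  s6:0 → peak 16
OP106@5: s1:16  s2:16  s3:10  s4:7  s5:3  s6:3 → peak 16
Best is OP106@3, peak 16.

16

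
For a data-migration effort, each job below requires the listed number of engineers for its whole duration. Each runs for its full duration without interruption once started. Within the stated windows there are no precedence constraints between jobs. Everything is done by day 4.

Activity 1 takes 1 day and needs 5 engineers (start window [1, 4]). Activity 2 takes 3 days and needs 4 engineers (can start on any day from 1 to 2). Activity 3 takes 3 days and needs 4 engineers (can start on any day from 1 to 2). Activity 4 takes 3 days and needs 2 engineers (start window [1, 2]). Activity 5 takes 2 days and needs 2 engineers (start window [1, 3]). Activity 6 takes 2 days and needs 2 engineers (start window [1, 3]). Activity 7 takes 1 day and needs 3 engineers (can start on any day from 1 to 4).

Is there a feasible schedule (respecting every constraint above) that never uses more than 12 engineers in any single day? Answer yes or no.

Schedule Activity 1@1, Activity 2@1, Activity 3@2, Activity 4@2, Activity 5@1, Activity 6@3, Activity 7@4: d1:11  d2:12  d3:12  d4:11 — peak 12 ≤ 12.

yes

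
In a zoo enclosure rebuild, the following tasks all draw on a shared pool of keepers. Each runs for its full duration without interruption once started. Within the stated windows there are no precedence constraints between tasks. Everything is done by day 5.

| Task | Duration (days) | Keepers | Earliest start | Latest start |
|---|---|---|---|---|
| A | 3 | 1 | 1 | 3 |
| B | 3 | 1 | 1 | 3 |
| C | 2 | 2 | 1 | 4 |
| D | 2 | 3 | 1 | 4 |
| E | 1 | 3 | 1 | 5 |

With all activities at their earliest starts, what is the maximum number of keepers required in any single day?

Early-start schedule: A@1, B@1, C@1, D@1, E@1.
Load per day: day 1: 10, day 2: 7, day 3: 2, day 4: 0, day 5: 0.
Peak is 10.

10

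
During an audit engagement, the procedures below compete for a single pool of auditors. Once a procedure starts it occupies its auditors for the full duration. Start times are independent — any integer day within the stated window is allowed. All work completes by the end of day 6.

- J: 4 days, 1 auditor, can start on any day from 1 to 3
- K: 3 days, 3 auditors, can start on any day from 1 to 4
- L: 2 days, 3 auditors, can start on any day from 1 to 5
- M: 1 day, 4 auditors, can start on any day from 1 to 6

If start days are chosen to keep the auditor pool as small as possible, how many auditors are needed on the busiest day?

4

Early-start (J@1, K@1, L@1, M@1) gives peak 11: d1:11  d2:7  d3:4  d4:1  d5:0  d6:0.
Shift L→4, M→6.
Schedule J@1, K@1, L@4, M@6: d1:4  d2:4  d3:4  d4:4  d5:3  d6:4 — peak 4.
Total auditor-days = 23 over 6 days ⇒ peak ≥ ⌈23/6⌉ = 4, so 4 is optimal.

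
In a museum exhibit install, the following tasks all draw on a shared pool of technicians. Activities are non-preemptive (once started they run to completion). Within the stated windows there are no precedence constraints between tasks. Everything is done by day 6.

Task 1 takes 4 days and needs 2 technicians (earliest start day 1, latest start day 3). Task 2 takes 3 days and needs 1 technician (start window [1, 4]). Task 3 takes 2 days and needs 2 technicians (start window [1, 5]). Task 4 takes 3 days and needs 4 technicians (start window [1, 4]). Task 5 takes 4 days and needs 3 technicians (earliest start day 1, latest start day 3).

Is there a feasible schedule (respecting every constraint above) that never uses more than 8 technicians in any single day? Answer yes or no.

no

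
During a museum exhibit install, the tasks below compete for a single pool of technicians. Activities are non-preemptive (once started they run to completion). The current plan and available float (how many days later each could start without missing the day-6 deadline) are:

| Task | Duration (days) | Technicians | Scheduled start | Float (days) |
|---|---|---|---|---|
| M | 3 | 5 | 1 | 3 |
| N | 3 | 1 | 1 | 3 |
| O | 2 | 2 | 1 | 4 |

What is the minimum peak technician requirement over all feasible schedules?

5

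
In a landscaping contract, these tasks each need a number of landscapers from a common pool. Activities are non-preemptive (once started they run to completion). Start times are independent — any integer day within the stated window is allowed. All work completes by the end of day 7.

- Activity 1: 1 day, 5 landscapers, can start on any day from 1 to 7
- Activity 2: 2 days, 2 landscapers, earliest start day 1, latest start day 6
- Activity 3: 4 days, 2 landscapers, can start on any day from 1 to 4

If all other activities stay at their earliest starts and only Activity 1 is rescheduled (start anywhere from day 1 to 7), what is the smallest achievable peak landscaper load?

5

Activity 1@1: d1:9  d2:4  d3:2  d4:2  d5:0  d6:0  d7:0 → peak 9
Activity 1@2: d1:4  d2:9  d3:2  d4:2  d5:0  d6:0  d7:0 → peak 9
Activity 1@3: d1:4  d2:4  d3:7  d4:2  d5:0  d6:0  d7:0 → peak 7
Activity 1@4: d1:4  d2:4  d3:2  d4:7  d5:0  d6:0  d7:0 → peak 7
Activity 1@5: d1:4  d2:4  d3:2  d4:2  d5:5  d6:0  d7:0 → peak 5
Activity 1@6: d1:4  d2:4  d3:2  d4:2  d5:0  d6:5  d7:0 → peak 5
Activity 1@7: d1:4  d2:4  d3:2  d4:2  d5:0  d6:0  d7:5 → peak 5
Best is Activity 1@5, peak 5.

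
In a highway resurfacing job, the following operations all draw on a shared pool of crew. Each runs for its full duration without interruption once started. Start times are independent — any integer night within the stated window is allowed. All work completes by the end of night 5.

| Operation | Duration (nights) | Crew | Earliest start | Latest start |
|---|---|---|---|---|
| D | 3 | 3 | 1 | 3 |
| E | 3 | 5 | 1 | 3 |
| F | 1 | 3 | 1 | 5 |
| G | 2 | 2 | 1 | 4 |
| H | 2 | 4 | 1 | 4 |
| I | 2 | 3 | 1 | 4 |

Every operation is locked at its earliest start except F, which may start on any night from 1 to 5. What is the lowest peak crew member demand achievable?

F@1: n1:20  n2:17  n3:8  n4:0  n5:0 → peak 20
F@2: n1:17  n2:20  n3:8  n4:0  n5:0 → peak 20
F@3: n1:17  n2:17  n3:11  n4:0  n5:0 → peak 17
F@4: n1:17  n2:17  n3:8  n4:3  n5:0 → peak 17
F@5: n1:17  n2:17  n3:8  n4:0  n5:3 → peak 17
Best is F@3, peak 17.

17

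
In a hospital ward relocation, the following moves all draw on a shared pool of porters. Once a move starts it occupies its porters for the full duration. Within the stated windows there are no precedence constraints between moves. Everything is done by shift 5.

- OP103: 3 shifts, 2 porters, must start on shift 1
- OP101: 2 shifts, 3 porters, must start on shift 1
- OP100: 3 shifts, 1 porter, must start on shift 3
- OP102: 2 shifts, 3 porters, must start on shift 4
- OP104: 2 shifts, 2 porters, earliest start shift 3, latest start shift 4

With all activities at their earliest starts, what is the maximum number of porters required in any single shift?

Early-start schedule: OP103@1, OP101@1, OP100@3, OP102@4, OP104@3.
Load per shift: shift 1: 5, shift 2: 5, shift 3: 5, shift 4: 6, shift 5: 4.
Peak is 6.

6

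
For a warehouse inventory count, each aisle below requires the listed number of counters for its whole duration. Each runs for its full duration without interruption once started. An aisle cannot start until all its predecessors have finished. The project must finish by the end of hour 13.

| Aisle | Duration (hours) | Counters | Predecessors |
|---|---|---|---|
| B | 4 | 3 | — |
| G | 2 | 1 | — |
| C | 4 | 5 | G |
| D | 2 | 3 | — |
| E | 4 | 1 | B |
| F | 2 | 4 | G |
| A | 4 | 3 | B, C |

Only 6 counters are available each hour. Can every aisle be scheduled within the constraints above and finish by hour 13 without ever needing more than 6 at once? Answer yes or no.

no

The minimum achievable peak is 7; 6 < 7, so no feasible schedule stays within the cap.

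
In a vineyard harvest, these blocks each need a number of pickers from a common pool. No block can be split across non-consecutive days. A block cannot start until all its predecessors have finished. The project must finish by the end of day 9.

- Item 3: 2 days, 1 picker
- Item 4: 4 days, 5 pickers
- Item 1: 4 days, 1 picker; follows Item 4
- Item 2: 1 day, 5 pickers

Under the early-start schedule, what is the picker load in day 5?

1

At early start, day 5 has: Item 1.
Demand: 1 = 1.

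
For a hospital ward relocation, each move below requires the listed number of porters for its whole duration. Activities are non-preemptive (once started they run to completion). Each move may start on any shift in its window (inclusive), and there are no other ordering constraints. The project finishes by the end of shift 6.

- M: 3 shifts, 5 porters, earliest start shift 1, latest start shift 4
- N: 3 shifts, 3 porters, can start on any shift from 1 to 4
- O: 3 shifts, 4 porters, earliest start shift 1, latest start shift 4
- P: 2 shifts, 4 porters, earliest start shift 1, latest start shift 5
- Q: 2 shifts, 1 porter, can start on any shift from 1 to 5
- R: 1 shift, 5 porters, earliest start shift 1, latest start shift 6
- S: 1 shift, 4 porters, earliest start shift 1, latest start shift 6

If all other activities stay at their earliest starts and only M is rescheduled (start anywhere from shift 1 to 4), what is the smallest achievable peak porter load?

M@1: s1:26  s2:17  s3:12  s4:0  s5:0  s6:0 → peak 26
M@2: s1:21  s2:17  s3:12  s4:5  s5:0  s6:0 → peak 21
M@3: s1:21  s2:12  s3:12  s4:5  s5:5  s6:0 → peak 21
M@4: s1:21  s2:12  s3:7  s4:5  s5:5  s6:5 → peak 21
Best is M@2, peak 21.

21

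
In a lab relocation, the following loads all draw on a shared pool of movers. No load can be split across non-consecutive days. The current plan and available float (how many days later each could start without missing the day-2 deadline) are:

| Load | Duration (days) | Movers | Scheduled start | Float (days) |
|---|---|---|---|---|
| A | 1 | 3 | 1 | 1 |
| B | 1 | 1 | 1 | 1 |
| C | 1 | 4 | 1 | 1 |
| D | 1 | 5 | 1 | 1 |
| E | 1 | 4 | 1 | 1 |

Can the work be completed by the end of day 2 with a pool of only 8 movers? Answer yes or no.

Total mover-days = 17; over 2 days the average is 17/2 > 8, so some day must exceed 8.

no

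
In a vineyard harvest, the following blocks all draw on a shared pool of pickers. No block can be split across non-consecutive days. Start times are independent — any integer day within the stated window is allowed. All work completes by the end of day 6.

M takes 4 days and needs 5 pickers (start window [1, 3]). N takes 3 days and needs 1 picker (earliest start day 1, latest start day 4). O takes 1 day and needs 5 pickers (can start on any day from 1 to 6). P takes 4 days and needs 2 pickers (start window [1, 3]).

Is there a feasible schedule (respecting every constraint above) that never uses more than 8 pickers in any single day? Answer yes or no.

yes

Schedule M@1, N@1, O@5, P@1: d1:8  d2:8  d3:8  d4:7  d5:5  d6:0 — peak 8 ≤ 8.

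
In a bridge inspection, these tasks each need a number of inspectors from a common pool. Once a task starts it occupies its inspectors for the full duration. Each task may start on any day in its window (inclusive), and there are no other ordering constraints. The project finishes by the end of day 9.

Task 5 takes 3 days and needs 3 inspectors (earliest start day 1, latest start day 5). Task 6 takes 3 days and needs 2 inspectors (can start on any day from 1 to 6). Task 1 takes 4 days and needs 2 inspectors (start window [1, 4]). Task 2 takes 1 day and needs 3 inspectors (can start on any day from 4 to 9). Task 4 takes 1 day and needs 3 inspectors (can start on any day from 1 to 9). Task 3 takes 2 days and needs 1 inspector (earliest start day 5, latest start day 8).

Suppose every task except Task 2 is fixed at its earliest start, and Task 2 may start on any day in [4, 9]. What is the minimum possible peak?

Task 2@4: d1:10  d2:7  d3:7  d4:5  d5:1  d6:1  d7:0  d8:0  d9:0 → peak 10
Task 2@5: d1:10  d2:7  d3:7  d4:2  d5:4  d6:1  d7:0  d8:0  d9:0 → peak 10
Task 2@6: d1:10  d2:7  d3:7  d4:2  d5:1  d6:4  d7:0  d8:0  d9:0 → peak 10
Task 2@7: d1:10  d2:7  d3:7  d4:2  d5:1  d6:1  d7:3  d8:0  d9:0 → peak 10
Task 2@8: d1:10  d2:7  d3:7  d4:2  d5:1  d6:1  d7:0  d8:3  d9:0 → peak 10
Task 2@9: d1:10  d2:7  d3:7  d4:2  d5:1  d6:1  d7:0  d8:0  d9:3 → peak 10
Best is Task 2@4, peak 10.

10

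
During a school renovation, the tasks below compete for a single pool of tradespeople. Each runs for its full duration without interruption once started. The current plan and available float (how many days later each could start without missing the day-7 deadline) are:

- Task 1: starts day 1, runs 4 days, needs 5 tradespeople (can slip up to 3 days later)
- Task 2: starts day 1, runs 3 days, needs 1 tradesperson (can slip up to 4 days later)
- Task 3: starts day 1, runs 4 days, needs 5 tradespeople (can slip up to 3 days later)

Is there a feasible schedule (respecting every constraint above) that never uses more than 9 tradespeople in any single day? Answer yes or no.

no

The minimum achievable peak is 10; 9 < 10, so no feasible schedule stays within the cap.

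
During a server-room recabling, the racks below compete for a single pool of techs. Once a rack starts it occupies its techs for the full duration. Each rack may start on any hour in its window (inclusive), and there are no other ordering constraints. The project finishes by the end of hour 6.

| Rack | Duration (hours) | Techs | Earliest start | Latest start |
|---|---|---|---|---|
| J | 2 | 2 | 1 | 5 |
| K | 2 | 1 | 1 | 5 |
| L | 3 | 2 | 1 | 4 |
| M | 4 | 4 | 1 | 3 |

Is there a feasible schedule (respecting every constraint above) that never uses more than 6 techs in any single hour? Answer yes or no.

yes

Schedule J@1, K@1, L@1, M@3: h1:5  h2:5  h3:6  h4:4  h5:4  h6:4 — peak 6 ≤ 6.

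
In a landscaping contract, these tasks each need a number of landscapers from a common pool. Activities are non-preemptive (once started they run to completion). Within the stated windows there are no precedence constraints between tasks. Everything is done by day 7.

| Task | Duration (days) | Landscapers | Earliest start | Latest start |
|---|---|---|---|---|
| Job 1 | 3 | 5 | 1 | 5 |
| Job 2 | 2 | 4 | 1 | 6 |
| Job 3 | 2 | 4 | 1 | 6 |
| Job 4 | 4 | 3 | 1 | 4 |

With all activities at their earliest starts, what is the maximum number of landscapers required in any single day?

Early-start schedule: Job 1@1, Job 2@1, Job 3@1, Job 4@1.
Load per day: day 1: 16, day 2: 16, day 3: 8, day 4: 3, day 5: 0, day 6: 0, day 7: 0.
Peak is 16.

16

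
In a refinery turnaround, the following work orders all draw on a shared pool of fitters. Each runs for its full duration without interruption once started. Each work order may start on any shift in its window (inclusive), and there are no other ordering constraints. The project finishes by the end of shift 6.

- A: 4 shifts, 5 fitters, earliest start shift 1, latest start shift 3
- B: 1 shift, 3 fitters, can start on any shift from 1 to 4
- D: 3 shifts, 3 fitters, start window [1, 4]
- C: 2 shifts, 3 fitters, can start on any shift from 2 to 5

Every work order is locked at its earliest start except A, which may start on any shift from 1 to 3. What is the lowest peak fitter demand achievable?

A@1: s1:11  s2:11  s3:11  s4:5  s5:0  s6:0 → peak 11
A@2: s1:6  s2:11  s3:11  s4:5  s5:5  s6:0 → peak 11
A@3: s1:6  s2:6  s3:11  s4:5  s5:5  s6:5 → peak 11
Best is A@1, peak 11.

11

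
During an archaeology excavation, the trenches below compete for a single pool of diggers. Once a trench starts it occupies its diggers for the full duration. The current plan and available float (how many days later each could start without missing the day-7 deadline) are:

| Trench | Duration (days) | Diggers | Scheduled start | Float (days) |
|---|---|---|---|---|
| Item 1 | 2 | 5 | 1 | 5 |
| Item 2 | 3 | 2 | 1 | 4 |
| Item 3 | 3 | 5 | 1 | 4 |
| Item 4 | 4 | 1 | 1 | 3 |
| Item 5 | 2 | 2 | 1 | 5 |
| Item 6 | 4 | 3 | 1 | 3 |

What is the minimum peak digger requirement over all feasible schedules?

Early-start (Item 1@1, Item 2@1, Item 3@1, Item 4@1, Item 5@1, Item 6@1) gives peak 18: d1:18  d2:18  d3:11  d4:4  d5:0  d6:0  d7:0.
Shift Item 3→5, Item 5→3, Item 6→3.
Schedule Item 1@1, Item 2@1, Item 3@5, Item 4@1, Item 5@3, Item 6@3: d1:8  d2:8  d3:8  d4:6  d5:8  d6:8  d7:5 — peak 8.
Total digger-days = 51 over 7 days ⇒ peak ≥ ⌈51/7⌉ = 8, so 8 is optimal.

8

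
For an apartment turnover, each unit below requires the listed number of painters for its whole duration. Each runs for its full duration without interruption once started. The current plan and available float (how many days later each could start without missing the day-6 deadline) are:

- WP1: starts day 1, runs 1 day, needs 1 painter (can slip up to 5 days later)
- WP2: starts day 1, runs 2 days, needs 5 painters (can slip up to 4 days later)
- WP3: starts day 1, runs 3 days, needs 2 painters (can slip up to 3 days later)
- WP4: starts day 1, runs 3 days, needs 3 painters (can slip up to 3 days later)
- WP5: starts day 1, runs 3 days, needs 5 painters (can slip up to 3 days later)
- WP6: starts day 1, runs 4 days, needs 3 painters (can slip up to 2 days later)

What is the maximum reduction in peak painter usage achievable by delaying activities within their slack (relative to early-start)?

9

Early-start peak: d1:19  d2:18  d3:13  d4:3  d5:0  d6:0 ⇒ 19.
Leveled (WP1@1, WP2@1, WP3@2, WP4@1, WP5@4, WP6@3): d1:9  d2:10  d3:8  d4:10  d5:8  d6:8 ⇒ 10.
Reduction 19 − 10 = 9.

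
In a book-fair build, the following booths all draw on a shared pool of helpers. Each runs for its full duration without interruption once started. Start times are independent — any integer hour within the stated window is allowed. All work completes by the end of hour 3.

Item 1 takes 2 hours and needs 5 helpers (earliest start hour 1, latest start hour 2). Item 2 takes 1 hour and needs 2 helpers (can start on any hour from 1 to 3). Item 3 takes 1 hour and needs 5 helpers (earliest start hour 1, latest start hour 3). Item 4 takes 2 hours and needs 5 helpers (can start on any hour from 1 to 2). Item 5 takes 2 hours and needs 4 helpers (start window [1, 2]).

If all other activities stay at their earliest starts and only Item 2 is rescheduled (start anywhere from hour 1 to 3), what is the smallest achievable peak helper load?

19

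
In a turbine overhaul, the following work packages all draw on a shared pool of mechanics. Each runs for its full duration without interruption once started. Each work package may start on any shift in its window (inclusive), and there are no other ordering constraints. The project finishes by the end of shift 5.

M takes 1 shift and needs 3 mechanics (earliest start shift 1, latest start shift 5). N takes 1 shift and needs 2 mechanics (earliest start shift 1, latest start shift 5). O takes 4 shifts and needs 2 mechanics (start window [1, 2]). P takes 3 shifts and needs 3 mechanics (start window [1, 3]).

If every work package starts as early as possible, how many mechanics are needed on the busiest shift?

10

Early-start schedule: M@1, N@1, O@1, P@1.
Load per shift: shift 1: 10, shift 2: 5, shift 3: 5, shift 4: 2, shift 5: 0.
Peak is 10.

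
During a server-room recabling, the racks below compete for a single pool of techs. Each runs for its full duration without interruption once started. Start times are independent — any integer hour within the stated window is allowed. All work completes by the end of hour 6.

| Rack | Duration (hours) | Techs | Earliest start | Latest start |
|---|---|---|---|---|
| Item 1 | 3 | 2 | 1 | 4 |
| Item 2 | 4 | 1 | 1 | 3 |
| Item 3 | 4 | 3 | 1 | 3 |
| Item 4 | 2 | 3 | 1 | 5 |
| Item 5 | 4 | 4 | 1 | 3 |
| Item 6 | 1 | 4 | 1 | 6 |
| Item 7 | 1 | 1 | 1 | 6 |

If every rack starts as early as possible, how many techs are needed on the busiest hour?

18

Early-start schedule: Item 1@1, Item 2@1, Item 3@1, Item 4@1, Item 5@1, Item 6@1, Item 7@1.
Load per hour: hour 1: 18, hour 2: 13, hour 3: 10, hour 4: 8, hour 5: 0, hour 6: 0.
Peak is 18.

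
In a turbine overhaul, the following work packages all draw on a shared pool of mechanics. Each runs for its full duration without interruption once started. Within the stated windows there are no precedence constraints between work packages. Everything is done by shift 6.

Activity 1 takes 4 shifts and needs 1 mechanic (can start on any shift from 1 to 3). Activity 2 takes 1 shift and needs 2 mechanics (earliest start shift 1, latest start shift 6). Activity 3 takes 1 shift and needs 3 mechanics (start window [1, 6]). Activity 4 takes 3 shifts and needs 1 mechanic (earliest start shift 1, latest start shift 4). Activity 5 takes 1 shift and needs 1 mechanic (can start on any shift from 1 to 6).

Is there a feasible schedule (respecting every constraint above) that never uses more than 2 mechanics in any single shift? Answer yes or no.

no

Total mechanic-shifts = 13; over 6 shifts the average is 13/6 > 2, so some shift must exceed 2.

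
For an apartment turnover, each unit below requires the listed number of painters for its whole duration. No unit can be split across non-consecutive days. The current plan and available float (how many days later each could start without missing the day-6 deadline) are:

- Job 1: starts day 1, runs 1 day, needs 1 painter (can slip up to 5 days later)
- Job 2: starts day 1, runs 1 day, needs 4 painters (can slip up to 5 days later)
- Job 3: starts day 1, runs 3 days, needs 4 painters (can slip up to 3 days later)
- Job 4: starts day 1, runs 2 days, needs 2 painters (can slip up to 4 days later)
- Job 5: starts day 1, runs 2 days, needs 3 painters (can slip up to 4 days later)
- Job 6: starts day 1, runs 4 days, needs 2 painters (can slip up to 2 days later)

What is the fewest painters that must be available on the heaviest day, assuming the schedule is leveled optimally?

6

Early-start (Job 1@1, Job 2@1, Job 3@1, Job 4@1, Job 5@1, Job 6@1) gives peak 16: d1:16  d2:11  d3:6  d4:2  d5:0  d6:0.
Shift Job 2→3, Job 3→4, Job 6→3.
Schedule Job 1@1, Job 2@3, Job 3@4, Job 4@1, Job 5@1, Job 6@3: d1:6  d2:5  d3:6  d4:6  d5:6  d6:6 — peak 6.
Total painter-days = 35 over 6 days ⇒ peak ≥ ⌈35/6⌉ = 6, so 6 is optimal.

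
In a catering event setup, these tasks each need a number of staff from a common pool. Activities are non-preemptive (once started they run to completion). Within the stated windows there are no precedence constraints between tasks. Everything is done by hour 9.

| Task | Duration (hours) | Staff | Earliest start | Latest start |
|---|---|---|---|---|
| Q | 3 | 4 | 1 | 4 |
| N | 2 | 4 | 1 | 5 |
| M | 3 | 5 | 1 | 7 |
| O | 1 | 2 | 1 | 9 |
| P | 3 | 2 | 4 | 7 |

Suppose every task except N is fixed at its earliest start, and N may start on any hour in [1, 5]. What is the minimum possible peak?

11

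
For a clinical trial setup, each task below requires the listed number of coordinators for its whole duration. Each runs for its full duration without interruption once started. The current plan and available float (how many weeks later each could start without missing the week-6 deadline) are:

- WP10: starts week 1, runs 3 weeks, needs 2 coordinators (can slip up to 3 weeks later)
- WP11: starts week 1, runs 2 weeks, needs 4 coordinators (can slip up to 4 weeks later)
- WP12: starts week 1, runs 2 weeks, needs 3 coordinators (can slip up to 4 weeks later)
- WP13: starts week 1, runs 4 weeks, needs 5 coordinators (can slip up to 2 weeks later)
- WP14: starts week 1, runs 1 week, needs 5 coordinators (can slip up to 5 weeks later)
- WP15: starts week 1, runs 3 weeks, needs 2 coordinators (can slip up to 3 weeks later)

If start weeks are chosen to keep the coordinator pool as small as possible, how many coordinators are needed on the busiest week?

9

Early-start (WP10@1, WP11@1, WP12@1, WP13@1, WP14@1, WP15@1) gives peak 21: w1:21  w2:16  w3:9  w4:5  w5:0  w6:0.
Shift WP11→4, WP12→5, WP14→6.
Schedule WP10@1, WP11@4, WP12@5, WP13@1, WP14@6, WP15@1: w1:9  w2:9  w3:9  w4:9  w5:7  w6:8 — peak 9.
Total coordinator-weeks = 51 over 6 weeks ⇒ peak ≥ ⌈51/6⌉ = 9, so 9 is optimal.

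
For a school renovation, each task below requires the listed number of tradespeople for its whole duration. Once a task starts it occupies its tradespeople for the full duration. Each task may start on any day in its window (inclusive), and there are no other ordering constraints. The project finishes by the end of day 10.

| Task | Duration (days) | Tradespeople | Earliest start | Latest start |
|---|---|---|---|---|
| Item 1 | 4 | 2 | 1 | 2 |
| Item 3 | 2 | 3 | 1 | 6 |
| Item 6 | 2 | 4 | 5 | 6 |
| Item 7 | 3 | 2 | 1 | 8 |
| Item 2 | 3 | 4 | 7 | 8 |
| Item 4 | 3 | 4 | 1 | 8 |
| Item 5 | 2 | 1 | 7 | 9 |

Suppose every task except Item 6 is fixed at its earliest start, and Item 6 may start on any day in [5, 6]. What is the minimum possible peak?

11

Item 6@5: d1:11  d2:11  d3:8  d4:2  d5:4  d6:4  d7:5  d8:5  d9:4  d10:0 → peak 11
Item 6@6: d1:11  d2:11  d3:8  d4:2  d5:0  d6:4  d7:9  d8:5  d9:4  d10:0 → peak 11
Best is Item 6@5, peak 11.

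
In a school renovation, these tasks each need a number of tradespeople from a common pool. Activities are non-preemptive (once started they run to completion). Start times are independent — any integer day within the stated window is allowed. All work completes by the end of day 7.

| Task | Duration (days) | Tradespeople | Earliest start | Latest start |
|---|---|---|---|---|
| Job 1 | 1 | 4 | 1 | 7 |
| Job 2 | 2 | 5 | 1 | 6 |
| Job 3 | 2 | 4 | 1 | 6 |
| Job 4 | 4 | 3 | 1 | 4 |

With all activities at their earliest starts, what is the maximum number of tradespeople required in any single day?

Early-start schedule: Job 1@1, Job 2@1, Job 3@1, Job 4@1.
Load per day: day 1: 16, day 2: 12, day 3: 3, day 4: 3, day 5: 0, day 6: 0, day 7: 0.
Peak is 16.

16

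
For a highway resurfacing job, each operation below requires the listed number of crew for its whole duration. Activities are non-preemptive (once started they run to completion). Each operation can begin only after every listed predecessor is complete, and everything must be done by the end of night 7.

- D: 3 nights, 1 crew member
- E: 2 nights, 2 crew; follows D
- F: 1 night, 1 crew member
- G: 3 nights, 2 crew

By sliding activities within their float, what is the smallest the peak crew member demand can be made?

3

Early-start (D@1, E@4, F@1, G@1) gives peak 4: n1:4  n2:3  n3:3  n4:2  n5:2  n6:0  n7:0.
Shift F→4.
Schedule D@1, E@4, F@4, G@1: n1:3  n2:3  n3:3  n4:3  n5:2  n6:0  n7:0 — peak 3.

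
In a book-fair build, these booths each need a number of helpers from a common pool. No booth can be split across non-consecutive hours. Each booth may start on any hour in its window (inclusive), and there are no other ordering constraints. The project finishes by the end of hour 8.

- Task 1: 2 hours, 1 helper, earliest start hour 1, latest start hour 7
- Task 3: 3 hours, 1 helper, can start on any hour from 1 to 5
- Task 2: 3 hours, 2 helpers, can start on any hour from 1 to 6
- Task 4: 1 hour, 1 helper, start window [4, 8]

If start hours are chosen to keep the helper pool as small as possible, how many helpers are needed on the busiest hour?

Early-start (Task 1@1, Task 3@1, Task 2@1, Task 4@4) gives peak 4: h1:4  h2:4  h3:3  h4:1  h5:0  h6:0  h7:0  h8:0.
Shift Task 2→4, Task 4→7.
Schedule Task 1@1, Task 3@1, Task 2@4, Task 4@7: h1:2  h2:2  h3:1  h4:2  h5:2  h6:2  h7:1  h8:0 — peak 2.
Total helper-hours = 12 over 8 hours ⇒ peak ≥ ⌈12/8⌉ = 2, so 2 is optimal.

2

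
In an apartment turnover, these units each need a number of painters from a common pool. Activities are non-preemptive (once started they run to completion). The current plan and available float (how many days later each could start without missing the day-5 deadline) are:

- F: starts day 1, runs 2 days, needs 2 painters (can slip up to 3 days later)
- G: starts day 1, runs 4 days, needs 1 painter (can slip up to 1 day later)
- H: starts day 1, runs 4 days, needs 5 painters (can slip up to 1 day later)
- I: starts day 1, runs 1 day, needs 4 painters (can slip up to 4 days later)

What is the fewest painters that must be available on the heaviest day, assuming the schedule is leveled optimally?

8

Early-start (F@1, G@1, H@1, I@1) gives peak 12: d1:12  d2:8  d3:6  d4:6  d5:0.
Shift I→5.
Schedule F@1, G@1, H@1, I@5: d1:8  d2:8  d3:6  d4:6  d5:4 — peak 8.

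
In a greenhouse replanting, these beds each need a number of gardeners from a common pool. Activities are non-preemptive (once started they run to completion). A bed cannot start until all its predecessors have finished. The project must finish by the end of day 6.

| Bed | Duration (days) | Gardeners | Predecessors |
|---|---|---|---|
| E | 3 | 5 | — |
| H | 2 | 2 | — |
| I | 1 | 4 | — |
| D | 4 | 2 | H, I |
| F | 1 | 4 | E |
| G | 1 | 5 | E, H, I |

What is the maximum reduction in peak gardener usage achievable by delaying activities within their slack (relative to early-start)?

Early-start peak: d1:11  d2:7  d3:7  d4:11  d5:2  d6:2 ⇒ 11.
Leveled (E@2, H@1, I@1, D@3, F@5, G@6): d1:6  d2:7  d3:7  d4:7  d5:6  d6:7 ⇒ 7.
Reduction 11 − 7 = 4.

4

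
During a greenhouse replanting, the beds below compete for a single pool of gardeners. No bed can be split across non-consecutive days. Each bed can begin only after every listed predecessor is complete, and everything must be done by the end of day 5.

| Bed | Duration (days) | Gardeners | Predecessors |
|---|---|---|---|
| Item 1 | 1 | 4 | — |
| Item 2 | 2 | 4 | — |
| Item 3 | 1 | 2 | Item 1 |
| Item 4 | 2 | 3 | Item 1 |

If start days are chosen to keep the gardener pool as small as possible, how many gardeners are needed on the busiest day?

5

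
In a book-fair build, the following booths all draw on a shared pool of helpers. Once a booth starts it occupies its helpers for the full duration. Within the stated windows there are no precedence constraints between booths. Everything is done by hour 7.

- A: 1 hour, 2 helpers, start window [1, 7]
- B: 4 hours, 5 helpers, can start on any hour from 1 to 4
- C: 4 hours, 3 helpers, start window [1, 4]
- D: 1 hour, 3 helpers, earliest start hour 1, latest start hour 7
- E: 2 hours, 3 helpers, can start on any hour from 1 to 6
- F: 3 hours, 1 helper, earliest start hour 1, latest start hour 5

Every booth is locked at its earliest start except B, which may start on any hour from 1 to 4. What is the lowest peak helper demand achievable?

B@1: h1:17  h2:12  h3:9  h4:8  h5:0  h6:0  h7:0 → peak 17
B@2: h1:12  h2:12  h3:9  h4:8  h5:5  h6:0  h7:0 → peak 12
B@3: h1:12  h2:7  h3:9  h4:8  h5:5  h6:5  h7:0 → peak 12
B@4: h1:12  h2:7  h3:4  h4:8  h5:5  h6:5  h7:5 → peak 12
Best is B@2, peak 12.

12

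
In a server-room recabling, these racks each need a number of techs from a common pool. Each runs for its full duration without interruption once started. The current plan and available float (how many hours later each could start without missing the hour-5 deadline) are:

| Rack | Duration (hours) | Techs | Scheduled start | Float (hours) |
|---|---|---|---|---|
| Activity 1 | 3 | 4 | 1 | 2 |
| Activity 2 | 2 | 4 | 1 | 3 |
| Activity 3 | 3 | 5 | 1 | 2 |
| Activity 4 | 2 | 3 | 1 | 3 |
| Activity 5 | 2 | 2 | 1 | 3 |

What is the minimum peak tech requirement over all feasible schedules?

Early-start (Activity 1@1, Activity 2@1, Activity 3@1, Activity 4@1, Activity 5@1) gives peak 18: h1:18  h2:18  h3:9  h4:0  h5:0.
Shift Activity 2→4, Activity 4→4, Activity 5→4.
Schedule Activity 1@1, Activity 2@4, Activity 3@1, Activity 4@4, Activity 5@4: h1:9  h2:9  h3:9  h4:9  h5:9 — peak 9.
Total tech-hours = 45 over 5 hours ⇒ peak ≥ ⌈45/5⌉ = 9, so 9 is optimal.

9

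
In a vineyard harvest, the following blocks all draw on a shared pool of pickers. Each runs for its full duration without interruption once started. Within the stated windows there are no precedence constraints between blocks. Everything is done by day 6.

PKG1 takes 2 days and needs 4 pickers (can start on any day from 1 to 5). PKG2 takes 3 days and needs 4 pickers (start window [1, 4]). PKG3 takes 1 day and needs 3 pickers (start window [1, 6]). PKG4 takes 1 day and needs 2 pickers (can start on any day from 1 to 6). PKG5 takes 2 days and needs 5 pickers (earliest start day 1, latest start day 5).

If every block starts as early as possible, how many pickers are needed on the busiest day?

Early-start schedule: PKG1@1, PKG2@1, PKG3@1, PKG4@1, PKG5@1.
Load per day: day 1: 18, day 2: 13, day 3: 4, day 4: 0, day 5: 0, day 6: 0.
Peak is 18.

18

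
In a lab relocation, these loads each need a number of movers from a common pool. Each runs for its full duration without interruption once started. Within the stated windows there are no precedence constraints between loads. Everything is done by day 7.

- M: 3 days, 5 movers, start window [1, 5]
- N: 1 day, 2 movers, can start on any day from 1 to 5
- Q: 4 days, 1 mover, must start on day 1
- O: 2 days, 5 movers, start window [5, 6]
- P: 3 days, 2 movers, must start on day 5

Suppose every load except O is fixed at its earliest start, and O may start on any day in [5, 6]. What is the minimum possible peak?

8

O@5: d1:8  d2:6  d3:6  d4:1  d5:7  d6:7  d7:2 → peak 8
O@6: d1:8  d2:6  d3:6  d4:1  d5:2  d6:7  d7:7 → peak 8
Best is O@5, peak 8.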